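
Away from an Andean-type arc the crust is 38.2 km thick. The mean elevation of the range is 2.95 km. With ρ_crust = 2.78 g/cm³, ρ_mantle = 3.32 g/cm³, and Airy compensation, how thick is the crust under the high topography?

Root depth r = h ρ_c / (ρ_m − ρ_c) = 2.95 km × 2.78 / 0.54 = 15.19 km.
Total thickness = T + h + r = 38.2 km + 2.95 km + 15.19 km = 56.3 km.

56.3 km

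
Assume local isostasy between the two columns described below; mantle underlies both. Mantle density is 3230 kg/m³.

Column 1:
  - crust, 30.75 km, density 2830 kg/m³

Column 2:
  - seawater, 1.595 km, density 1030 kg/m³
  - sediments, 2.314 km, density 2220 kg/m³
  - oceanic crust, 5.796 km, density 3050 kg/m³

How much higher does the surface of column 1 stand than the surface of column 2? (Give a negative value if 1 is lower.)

For any compensation level in the mantle, the mantle terms cancel and isostasy reduces to e = (Σt_1 − Σt_2) − (Σ(ρt)_1 − Σ(ρt)_2) / ρ_m.
Σt_1 = 30.75 km; Σt_2 = 9.705 km; Σ(ρt)_1 = 87022.5; Σ(ρt)_2 = 24457.73 (in km·kg/m³).
e = (30.75 − 9.705) − (87022.5 − 24457.73) / 3230 = 1.68 km.

1.68 km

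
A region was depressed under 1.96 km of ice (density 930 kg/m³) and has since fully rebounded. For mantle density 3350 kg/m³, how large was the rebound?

0.544 km

Removing the load lets mantle flow back in; uplift u satisfies ρ_ice t = ρ_m u.
u = t ρ_ice/ρ_m = 1.96 km × 930/3350 = 0.544 km.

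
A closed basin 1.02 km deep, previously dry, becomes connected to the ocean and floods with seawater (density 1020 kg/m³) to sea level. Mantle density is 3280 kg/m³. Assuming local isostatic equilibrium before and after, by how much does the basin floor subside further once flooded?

After flooding the water column is d + s deep. Its weight must equal the weight of mantle displaced by the extra subsidence s: (d + s) ρ_w = s ρ_m.
s = d ρ_w / (ρ_m − ρ_w) = 1.02 km × 1020/(3280 − 1020) = 0.46 km.

0.46 km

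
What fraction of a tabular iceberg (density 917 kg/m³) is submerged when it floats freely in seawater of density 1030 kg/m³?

Submerged fraction = ρ_obj/ρ_fluid = 917/1030 = 0.89.

0.89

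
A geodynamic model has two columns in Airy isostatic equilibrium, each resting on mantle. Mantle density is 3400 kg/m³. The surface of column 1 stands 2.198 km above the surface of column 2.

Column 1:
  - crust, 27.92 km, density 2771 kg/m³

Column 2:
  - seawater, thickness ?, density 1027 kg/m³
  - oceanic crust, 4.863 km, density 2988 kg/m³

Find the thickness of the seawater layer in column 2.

Take the compensation level at the base of the deeper column (depth z_c below the surface of column 1) and equate Σ ρ_i t_i down to z_c; mantle fills any gap and the z_c terms cancel.
Column 1: 27.92×2771 + (z_c − 27.92)×3400
Column 2: 2.198×0 + x×1027 + 4.863×2988 + (z_c − 2.198 − 4.863 − x)×3400
The z_c×3400 term appears on both sides and cancels. Collect the known terms of each column as K = Σ(ρt)_known − 3400 × (depth of known layers): K_1 = 77366.32 − 3400×27.92 = −17561.68; K_2 = 14530.644 − 3400×(2.198 + 4.863) = −9476.756.
Balance: K_1 = K_2 − x×(3400 − 1027), so x = (K_2 − K_1)/(3400 − 1027) = 8084.92/2373 = 3.41 km.

3.41 km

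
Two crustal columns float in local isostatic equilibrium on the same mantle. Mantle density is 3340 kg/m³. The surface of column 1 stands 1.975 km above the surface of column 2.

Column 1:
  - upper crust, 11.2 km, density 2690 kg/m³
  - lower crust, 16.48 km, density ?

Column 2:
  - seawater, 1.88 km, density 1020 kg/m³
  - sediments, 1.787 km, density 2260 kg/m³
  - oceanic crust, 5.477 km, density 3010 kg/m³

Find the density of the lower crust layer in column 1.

2890 kg/m³

Take the compensation level at the base of the deeper column (depth z_c below the surface of column 1) and equate Σ ρ_i t_i down to z_c; mantle fills any gap and the z_c terms cancel.
Column 1: 11.2×2690 + 16.48×ρ + (z_c − 27.68)×3340
Column 2: 1.975×0 + 1.88×1020 + 1.787×2260 + 5.477×3010 + (z_c − 1.975 − 9.144)×3340
The z_c×3340 term appears on both sides and cancels. Collect the known terms of each column as K = Σ(ρt)_known − 3340 × (depth of known layers): K_1 = 30128 − 3340×27.68 = −62323.2; K_2 = 22441.99 − 3340×(1.975 + 9.144) = −14695.47.
Balance: K_1 + 16.48×ρ = K_2, so ρ = (K_2 − K_1)/16.48 = 47627.7/16.48 = 2890 kg/m³.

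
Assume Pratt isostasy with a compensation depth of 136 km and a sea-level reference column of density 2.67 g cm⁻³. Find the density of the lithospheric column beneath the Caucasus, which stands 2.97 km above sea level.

2.61 g cm⁻³

Pratt balance: ρ_ref D = ρ (D + h).
ρ = ρ_ref D/(D + h) = 2.67 × 136 km/(136 km + 2.97 km) = 2.61 g cm⁻³.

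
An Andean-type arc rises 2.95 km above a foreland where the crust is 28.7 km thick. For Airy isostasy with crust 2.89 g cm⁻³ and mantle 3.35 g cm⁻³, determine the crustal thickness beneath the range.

50.2 km

Root depth r = h ρ_c / (ρ_m − ρ_c) = 2.95 km × 2.89 / 0.46 = 18.53 km.
Total thickness = T + h + r = 28.7 km + 2.95 km + 18.53 km = 50.2 km.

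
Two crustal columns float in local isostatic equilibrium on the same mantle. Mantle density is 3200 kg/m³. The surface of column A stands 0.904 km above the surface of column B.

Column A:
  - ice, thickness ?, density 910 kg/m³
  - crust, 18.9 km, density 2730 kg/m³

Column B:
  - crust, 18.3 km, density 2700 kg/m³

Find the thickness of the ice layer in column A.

Take the compensation level at the base of the deeper column (depth z_c below the surface of column A) and equate Σ ρ_i t_i down to z_c; mantle fills any gap and the z_c terms cancel.
Column A: x×910 + 18.9×2730 + (z_c − 18.9 − x)×3200
Column B: 0.904×0 + 18.3×2700 + (z_c − 0.904 − 18.3)×3200
The z_c×3200 term appears on both sides and cancels. Collect the known terms of each column as K = Σ(ρt)_known − 3200 × (depth of known layers): K_A = 51597 − 3200×18.9 = −8883; K_B = 49410 − 3200×(0.904 + 18.3) = −12042.8.
Balance: K_A − x×(3200 − 910) = K_B, so x = (K_A − K_B)/(3200 − 910) = 3159.8/2290 = 1.38 km.

1.38 km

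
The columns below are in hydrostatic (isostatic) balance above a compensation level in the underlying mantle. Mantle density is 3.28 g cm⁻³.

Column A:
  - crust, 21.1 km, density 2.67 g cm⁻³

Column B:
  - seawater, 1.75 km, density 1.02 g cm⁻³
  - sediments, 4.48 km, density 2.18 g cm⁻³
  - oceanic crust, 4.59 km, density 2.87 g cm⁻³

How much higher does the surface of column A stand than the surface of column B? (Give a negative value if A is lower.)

0.642 km

For any compensation level in the mantle, the mantle terms cancel and isostasy reduces to e = (Σt_A − Σt_B) − (Σ(ρt)_A − Σ(ρt)_B) / ρ_m.
Σt_A = 21.1 km; Σt_B = 10.82 km; Σ(ρt)_A = 56.337; Σ(ρt)_B = 24.7247 (in km·g cm⁻³).
e = (21.1 − 10.82) − (56.337 − 24.7247) / 3.28 = 0.642 km.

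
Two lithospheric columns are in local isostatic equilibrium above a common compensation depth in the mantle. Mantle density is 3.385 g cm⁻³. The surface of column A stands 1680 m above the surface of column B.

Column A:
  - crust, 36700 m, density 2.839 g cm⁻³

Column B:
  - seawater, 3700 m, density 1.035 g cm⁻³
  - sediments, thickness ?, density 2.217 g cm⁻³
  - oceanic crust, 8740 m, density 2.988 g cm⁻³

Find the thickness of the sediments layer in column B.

Take the compensation level at the base of the deeper column (depth z_c below the surface of column A) and equate Σ ρ_i t_i down to z_c; mantle fills any gap and the z_c terms cancel.
Column A: 36700×2.839 + (z_c − 36700)×3.385
Column B: 1680×0 + 3700×1.035 + x×2.217 + 8740×2.988 + (z_c − 1680 − 12440 − x)×3.385
The z_c×3.385 term appears on both sides and cancels. Collect the known terms of each column as K = Σ(ρt)_known − 3.385 × (depth of known layers): K_A = 104191.3 − 3.385×36700 = −20038.2; K_B = 29944.62 − 3.385×(1680 + 12440) = −17851.58.
Balance: K_A = K_B − x×(3.385 − 2.217), so x = (K_B − K_A)/(3.385 − 2.217) = 2186.62/1.168 = 1870 m.

1870 m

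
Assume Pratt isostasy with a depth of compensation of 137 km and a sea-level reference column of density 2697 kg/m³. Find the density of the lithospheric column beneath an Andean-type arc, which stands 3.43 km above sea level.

2630 kg/m³

Pratt balance: ρ_ref D = ρ (D + h).
ρ = ρ_ref D/(D + h) = 2697 × 137 km/(137 km + 3.43 km) = 2630 kg/m³.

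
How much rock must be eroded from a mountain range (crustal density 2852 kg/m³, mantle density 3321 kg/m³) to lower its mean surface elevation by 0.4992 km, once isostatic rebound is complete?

3.53 km

Net drop Δ = e − u = e − e ρ_c/ρ_m = e (ρ_m − ρ_c)/ρ_m.
e = Δ ρ_m/(ρ_m − ρ_c) = 0.4992 km × 3321/469 = 3.53 km.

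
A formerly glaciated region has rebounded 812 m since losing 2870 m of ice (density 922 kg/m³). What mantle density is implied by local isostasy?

ρ_m = ρ_ice t / u = 922 × 2870 m/812 m = 3260 kg/m³.

3260 kg/m³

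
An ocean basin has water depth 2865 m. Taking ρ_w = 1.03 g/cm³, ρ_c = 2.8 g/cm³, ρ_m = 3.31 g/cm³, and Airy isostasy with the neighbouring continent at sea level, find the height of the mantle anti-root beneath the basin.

Isostatic balance requires: replacing crust with seawater at the top is compensated by replacing crust with mantle at the base: d (ρ_c − ρ_w) = a (ρ_m − ρ_c).
a = d (ρ_c − ρ_w)/(ρ_m − ρ_c) = 2865 m × 1.77/0.51 = 9940 m.

9940 m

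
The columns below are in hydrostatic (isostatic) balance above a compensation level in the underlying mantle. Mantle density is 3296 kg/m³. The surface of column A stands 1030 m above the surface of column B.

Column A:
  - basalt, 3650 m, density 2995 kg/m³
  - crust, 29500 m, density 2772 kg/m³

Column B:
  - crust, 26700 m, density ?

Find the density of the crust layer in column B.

2800 kg/m³

Take the compensation level at the base of the deeper column (depth z_c below the surface of column A) and equate Σ ρ_i t_i down to z_c; mantle fills any gap and the z_c terms cancel.
Column A: 3650×2995 + 29500×2772 + (z_c − 33150)×3296
Column B: 1030×0 + 26700×ρ + (z_c − 1030 − 26700)×3296
The z_c×3296 term appears on both sides and cancels. Collect the known terms of each column as K = Σ(ρt)_known − 3296 × (depth of known layers): K_A = 92705750 − 3296×33150 = −16556650; K_B = 0 − 3296×(1030 + 26700) = −91398080.
Balance: K_A = K_B + 26700×ρ, so ρ = (K_A − K_B)/26700 = 74841400/26700 = 2800 kg/m³.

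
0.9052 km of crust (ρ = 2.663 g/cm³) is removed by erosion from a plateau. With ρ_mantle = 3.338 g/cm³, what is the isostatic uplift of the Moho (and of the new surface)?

Unloading: uplift u = e ρ_c/ρ_m = 0.9052 km × 2.663/3.338 = 0.722 km.

0.722 km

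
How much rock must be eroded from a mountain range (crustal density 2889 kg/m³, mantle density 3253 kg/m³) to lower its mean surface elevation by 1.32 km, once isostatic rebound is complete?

Net drop Δ = e − u = e − e ρ_c/ρ_m = e (ρ_m − ρ_c)/ρ_m.
e = Δ ρ_m/(ρ_m − ρ_c) = 1.32 km × 3253/364 = 11.8 km.

11.8 km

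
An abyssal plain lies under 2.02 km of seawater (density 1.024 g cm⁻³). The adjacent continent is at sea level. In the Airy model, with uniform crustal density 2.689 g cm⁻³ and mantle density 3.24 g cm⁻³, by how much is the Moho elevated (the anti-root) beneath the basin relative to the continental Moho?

6.1 km

In Airy isostatic equilibrium: replacing crust with seawater at the top is compensated by replacing crust with mantle at the base: d (ρ_c − ρ_w) = a (ρ_m − ρ_c).
a = d (ρ_c − ρ_w)/(ρ_m − ρ_c) = 2.02 km × 1.665/0.551 = 6.1 km.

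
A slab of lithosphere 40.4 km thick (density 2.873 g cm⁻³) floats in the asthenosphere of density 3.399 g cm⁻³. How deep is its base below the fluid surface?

Draft d = t ρ_obj/ρ_fluid = 40.4 km × 2.873/3.399 = 34.1 km.

34.1 km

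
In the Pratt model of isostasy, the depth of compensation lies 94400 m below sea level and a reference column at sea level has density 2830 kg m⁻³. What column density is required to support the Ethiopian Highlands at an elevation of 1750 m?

Pratt balance: ρ_ref D = ρ (D + h).
ρ = ρ_ref D/(D + h) = 2830 × 94400 m/(94400 m + 1750 m) = 2780 kg m⁻³.

2780 kg m⁻³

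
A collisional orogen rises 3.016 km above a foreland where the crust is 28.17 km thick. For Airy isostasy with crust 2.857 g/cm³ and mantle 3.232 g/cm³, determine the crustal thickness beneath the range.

54.2 km

Root depth r = h ρ_c / (ρ_m − ρ_c) = 3.016 km × 2.857 / 0.375 = 22.98 km.
Total thickness = T + h + r = 28.17 km + 3.016 km + 22.98 km = 54.2 km.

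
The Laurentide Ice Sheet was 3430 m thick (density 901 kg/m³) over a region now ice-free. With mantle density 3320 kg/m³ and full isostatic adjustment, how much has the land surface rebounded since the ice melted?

Removing the load lets mantle flow back in; uplift u satisfies ρ_ice t = ρ_m u.
u = t ρ_ice/ρ_m = 3430 m × 901/3320 = 931 m.

931 m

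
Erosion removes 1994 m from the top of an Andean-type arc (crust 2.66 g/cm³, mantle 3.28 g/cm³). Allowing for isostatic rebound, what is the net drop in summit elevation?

Rebound u = e ρ_c/ρ_m = 1994 m × 2.66/3.28 = 1617 m.
Net surface drop = e − u = 1994 m − 1617 m = e (ρ_m − ρ_c)/ρ_m = 377 m.

377 m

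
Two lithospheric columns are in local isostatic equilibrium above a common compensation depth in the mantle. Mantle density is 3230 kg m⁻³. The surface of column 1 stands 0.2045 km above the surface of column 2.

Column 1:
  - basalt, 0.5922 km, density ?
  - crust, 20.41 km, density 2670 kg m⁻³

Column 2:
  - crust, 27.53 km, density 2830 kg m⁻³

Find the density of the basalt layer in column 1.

2820 kg m⁻³

Take the compensation level at the base of the deeper column (depth z_c below the surface of column 1) and equate Σ ρ_i t_i down to z_c; mantle fills any gap and the z_c terms cancel.
Column 1: 0.5922×ρ + 20.41×2670 + (z_c − 21.0022)×3230
Column 2: 0.2045×0 + 27.53×2830 + (z_c − 0.2045 − 27.53)×3230
The z_c×3230 term appears on both sides and cancels. Collect the known terms of each column as K = Σ(ρt)_known − 3230 × (depth of known layers): K_1 = 54494.7 − 3230×21.0022 = −13342.406; K_2 = 77909.9 − 3230×(0.2045 + 27.53) = −11672.535.
Balance: K_1 + 0.5922×ρ = K_2, so ρ = (K_2 − K_1)/0.5922 = 1669.87/0.5922 = 2820 kg m⁻³.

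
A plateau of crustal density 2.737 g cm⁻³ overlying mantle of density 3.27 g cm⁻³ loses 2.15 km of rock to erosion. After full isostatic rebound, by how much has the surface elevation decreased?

Rebound u = e ρ_c/ρ_m = 2.15 km × 2.737/3.27 = 1.8 km.
Net surface drop = e − u = 2.15 km − 1.8 km = e (ρ_m − ρ_c)/ρ_m = 0.35 km.

0.35 km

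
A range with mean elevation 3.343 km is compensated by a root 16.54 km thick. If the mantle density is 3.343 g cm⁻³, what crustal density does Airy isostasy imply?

2.78 g cm⁻³

ρ_c h = (ρ_m − ρ_c) r → ρ_c (h + r) = ρ_m r → ρ_c = ρ_m r / (h + r).
ρ_c = 3.343 × 16.54 km / (3.343 km + 16.54 km) = 2.78 g cm⁻³.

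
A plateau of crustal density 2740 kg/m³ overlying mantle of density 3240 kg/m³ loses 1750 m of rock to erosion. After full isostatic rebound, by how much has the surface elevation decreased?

270 m

Rebound u = e ρ_c/ρ_m = 1750 m × 2740/3240 = 1480 m.
Net surface drop = e − u = 1750 m − 1480 m = e (ρ_m − ρ_c)/ρ_m = 270 m.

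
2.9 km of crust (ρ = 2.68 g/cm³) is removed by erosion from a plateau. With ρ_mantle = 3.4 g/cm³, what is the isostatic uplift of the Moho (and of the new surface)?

Unloading: uplift u = e ρ_c/ρ_m = 2.9 km × 2.68/3.4 = 2.29 km.

2.29 km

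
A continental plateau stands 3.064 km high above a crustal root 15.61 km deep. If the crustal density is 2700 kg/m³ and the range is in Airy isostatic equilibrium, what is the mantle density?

3230 kg/m³

Airy balance: ρ_c h = (ρ_m − ρ_c) r → ρ_m = ρ_c (1 + h/r).
ρ_m = 2700 × (1 + 3.064 km/15.61 km) = 3230 kg/m³.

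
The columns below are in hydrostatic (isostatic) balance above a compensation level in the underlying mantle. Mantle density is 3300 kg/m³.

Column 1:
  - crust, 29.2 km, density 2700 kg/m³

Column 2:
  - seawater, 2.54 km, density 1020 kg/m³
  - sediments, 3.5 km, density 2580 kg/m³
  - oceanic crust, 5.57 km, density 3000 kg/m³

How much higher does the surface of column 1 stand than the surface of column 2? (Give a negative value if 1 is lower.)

2.28 km

For any compensation level in the mantle, the mantle terms cancel and isostasy reduces to e = (Σt_1 − Σt_2) − (Σ(ρt)_1 − Σ(ρt)_2) / ρ_m.
Σt_1 = 29.2 km; Σt_2 = 11.61 km; Σ(ρt)_1 = 78840; Σ(ρt)_2 = 28330.8 (in km·kg/m³).
e = (29.2 − 11.61) − (78840 − 28330.8) / 3300 = 2.28 km.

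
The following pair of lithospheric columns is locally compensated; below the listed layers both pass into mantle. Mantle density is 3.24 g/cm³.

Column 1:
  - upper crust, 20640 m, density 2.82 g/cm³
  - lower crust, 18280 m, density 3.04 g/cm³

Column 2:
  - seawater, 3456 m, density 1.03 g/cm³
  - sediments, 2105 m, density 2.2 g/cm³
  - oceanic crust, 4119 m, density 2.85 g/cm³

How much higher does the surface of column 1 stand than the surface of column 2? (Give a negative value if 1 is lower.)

For any compensation level in the mantle, the mantle terms cancel and isostasy reduces to e = (Σt_1 − Σt_2) − (Σ(ρt)_1 − Σ(ρt)_2) / ρ_m.
Σt_1 = 38920 m; Σt_2 = 9680 m; Σ(ρt)_1 = 113776; Σ(ρt)_2 = 19929.83 (in m·g/cm³).
e = (38920 − 9680) − (113776 − 19929.83) / 3.24 = 275 m.

275 m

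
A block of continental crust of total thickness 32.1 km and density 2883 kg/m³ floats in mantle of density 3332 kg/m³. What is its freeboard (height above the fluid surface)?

4.33 km

Floating equilibrium: submerged depth d = t ρ_obj/ρ_fluid = 32.1 km × 2883/3332 = 27.77 km.
Freeboard = t − d = 32.1 km − 27.77 km = 4.33 km.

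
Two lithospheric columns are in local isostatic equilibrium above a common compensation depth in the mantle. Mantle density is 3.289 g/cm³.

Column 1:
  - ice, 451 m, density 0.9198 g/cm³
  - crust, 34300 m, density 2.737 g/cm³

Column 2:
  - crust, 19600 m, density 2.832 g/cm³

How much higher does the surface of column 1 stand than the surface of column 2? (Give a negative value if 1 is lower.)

For any compensation level in the mantle, the mantle terms cancel and isostasy reduces to e = (Σt_1 − Σt_2) − (Σ(ρt)_1 − Σ(ρt)_2) / ρ_m.
Σt_1 = 34751 m; Σt_2 = 19600 m; Σ(ρt)_1 = 94293.9298; Σ(ρt)_2 = 55507.2 (in m·g/cm³).
e = (34751 − 19600) − (94293.9298 − 55507.2) / 3.289 = 3360 m.

3360 m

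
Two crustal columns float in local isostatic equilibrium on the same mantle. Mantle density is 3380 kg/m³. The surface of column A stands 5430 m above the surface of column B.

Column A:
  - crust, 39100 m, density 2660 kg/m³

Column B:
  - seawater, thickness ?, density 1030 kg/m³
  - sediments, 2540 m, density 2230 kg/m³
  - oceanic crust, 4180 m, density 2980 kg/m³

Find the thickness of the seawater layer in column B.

2220 m

Take the compensation level at the base of the deeper column (depth z_c below the surface of column A) and equate Σ ρ_i t_i down to z_c; mantle fills any gap and the z_c terms cancel.
Column A: 39100×2660 + (z_c − 39100)×3380
Column B: 5430×0 + x×1030 + 2540×2230 + 4180×2980 + (z_c − 5430 − 6720 − x)×3380
The z_c×3380 term appears on both sides and cancels. Collect the known terms of each column as K = Σ(ρt)_known − 3380 × (depth of known layers): K_A = 104006000 − 3380×39100 = −28152000; K_B = 18120600 − 3380×(5430 + 6720) = −22946400.
Balance: K_A = K_B − x×(3380 − 1030), so x = (K_B − K_A)/(3380 − 1030) = 5205600/2350 = 2220 m.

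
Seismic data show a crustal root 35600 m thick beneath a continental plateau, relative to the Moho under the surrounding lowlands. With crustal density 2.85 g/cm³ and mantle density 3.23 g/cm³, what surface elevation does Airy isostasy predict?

4750 m

Equating mass per unit area of the two columns: ρ_c h = (ρ_m − ρ_c) r.
h = r (ρ_m − ρ_c) / ρ_c = 35600 m × (3.23 − 2.85) / 2.85 = 4750 m.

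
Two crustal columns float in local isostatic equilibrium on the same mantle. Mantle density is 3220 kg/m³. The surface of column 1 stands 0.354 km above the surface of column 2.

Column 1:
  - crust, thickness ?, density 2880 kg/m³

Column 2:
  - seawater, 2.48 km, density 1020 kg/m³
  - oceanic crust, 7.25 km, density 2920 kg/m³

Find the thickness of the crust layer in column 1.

25.8 km

Take the compensation level at the base of the deeper column (depth z_c below the surface of column 1) and equate Σ ρ_i t_i down to z_c; mantle fills any gap and the z_c terms cancel.
Column 1: x×2880 + (z_c − 0 − x)×3220
Column 2: 0.354×0 + 2.48×1020 + 7.25×2920 + (z_c − 0.354 − 9.73)×3220
The z_c×3220 term appears on both sides and cancels. Collect the known terms of each column as K = Σ(ρt)_known − 3220 × (depth of known layers): K_1 = 0 − 3220×0 = 0; K_2 = 23699.6 − 3220×(0.354 + 9.73) = −8770.88.
Balance: K_1 − x×(3220 − 2880) = K_2, so x = (K_1 − K_2)/(3220 − 2880) = 8770.88/340 = 25.8 km.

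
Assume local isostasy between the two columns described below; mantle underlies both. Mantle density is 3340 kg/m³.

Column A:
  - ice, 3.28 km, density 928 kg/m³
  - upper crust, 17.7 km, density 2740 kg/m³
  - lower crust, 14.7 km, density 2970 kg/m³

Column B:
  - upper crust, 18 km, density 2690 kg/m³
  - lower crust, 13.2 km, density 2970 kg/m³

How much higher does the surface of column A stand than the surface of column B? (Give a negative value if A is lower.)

2.21 km

For any compensation level in the mantle, the mantle terms cancel and isostasy reduces to e = (Σt_A − Σt_B) − (Σ(ρt)_A − Σ(ρt)_B) / ρ_m.
Σt_A = 35.68 km; Σt_B = 31.2 km; Σ(ρt)_A = 95200.84; Σ(ρt)_B = 87624 (in km·kg/m³).
e = (35.68 − 31.2) − (95200.84 − 87624) / 3340 = 2.21 km.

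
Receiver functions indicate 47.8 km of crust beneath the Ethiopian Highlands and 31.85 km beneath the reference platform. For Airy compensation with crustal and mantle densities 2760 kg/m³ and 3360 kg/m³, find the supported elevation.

2.85 km

Excess crust Δ = 47.8 km − 31.85 km = 15.95 km, split between elevation h and root r with h + r = Δ.
Airy balance ρ_c h = (ρ_m − ρ_c) r gives r = h ρ_c/(ρ_m − ρ_c), so h (1 + ρ_c/(ρ_m − ρ_c)) = Δ, i.e. h = Δ (ρ_m − ρ_c)/ρ_m.
h = 15.95 km × 600/3360 = 2.85 km.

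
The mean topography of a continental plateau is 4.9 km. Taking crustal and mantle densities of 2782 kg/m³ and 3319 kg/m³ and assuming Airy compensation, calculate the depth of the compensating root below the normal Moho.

25.4 km

For local isostatic compensation: the weight of the topography is balanced by the buoyancy of the root, ρ_c h = (ρ_m − ρ_c) r.
r = h · ρ_c / (ρ_m − ρ_c) = 4.9 km × 2782 / (3319 − 2782) = 25.4 km.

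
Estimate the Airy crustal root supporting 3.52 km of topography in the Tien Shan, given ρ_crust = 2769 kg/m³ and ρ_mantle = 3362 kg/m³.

16.4 km

Balancing pressure at the compensation depth: the weight of the topography is balanced by the buoyancy of the root, ρ_c h = (ρ_m − ρ_c) r.
r = h · ρ_c / (ρ_m − ρ_c) = 3.52 km × 2769 / (3362 − 2769) = 16.4 km.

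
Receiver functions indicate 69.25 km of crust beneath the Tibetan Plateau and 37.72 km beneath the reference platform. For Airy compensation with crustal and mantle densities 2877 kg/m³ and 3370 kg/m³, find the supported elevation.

4.61 km

Excess crust Δ = 69.25 km − 37.72 km = 31.53 km, split between elevation h and root r with h + r = Δ.
Airy balance ρ_c h = (ρ_m − ρ_c) r gives r = h ρ_c/(ρ_m − ρ_c), so h (1 + ρ_c/(ρ_m − ρ_c)) = Δ, i.e. h = Δ (ρ_m − ρ_c)/ρ_m.
h = 31.53 km × 493/3370 = 4.61 km.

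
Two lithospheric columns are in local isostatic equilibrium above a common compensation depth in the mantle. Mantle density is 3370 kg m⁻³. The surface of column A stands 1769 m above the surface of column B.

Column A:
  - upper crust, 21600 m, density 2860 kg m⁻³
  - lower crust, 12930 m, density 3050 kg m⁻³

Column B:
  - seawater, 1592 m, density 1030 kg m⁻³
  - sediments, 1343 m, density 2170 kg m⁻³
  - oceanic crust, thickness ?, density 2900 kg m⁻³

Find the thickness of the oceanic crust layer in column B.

Take the compensation level at the base of the deeper column (depth z_c below the surface of column A) and equate Σ ρ_i t_i down to z_c; mantle fills any gap and the z_c terms cancel.
Column A: 21600×2860 + 12930×3050 + (z_c − 34530)×3370
Column B: 1769×0 + 1592×1030 + 1343×2170 + x×2900 + (z_c − 1769 − 2935 − x)×3370
The z_c×3370 term appears on both sides and cancels. Collect the known terms of each column as K = Σ(ρt)_known − 3370 × (depth of known layers): K_A = 101212500 − 3370×34530 = −15153600; K_B = 4554070 − 3370×(1769 + 2935) = −11298410.
Balance: K_A = K_B − x×(3370 − 2900), so x = (K_B − K_A)/(3370 − 2900) = 3855190/470 = 8200 m.

8200 m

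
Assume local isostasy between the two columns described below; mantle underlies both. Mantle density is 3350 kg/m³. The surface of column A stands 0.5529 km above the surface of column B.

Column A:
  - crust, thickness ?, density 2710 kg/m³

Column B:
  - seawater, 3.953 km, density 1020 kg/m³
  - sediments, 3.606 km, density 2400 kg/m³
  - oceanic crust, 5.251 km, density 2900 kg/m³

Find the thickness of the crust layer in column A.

26.3 km

Take the compensation level at the base of the deeper column (depth z_c below the surface of column A) and equate Σ ρ_i t_i down to z_c; mantle fills any gap and the z_c terms cancel.
Column A: x×2710 + (z_c − 0 − x)×3350
Column B: 0.5529×0 + 3.953×1020 + 3.606×2400 + 5.251×2900 + (z_c − 0.5529 − 12.81)×3350
The z_c×3350 term appears on both sides and cancels. Collect the known terms of each column as K = Σ(ρt)_known − 3350 × (depth of known layers): K_A = 0 − 3350×0 = 0; K_B = 27914.36 − 3350×(0.5529 + 12.81) = −16851.355.
Balance: K_A − x×(3350 − 2710) = K_B, so x = (K_A − K_B)/(3350 − 2710) = 16851.4/640 = 26.3 km.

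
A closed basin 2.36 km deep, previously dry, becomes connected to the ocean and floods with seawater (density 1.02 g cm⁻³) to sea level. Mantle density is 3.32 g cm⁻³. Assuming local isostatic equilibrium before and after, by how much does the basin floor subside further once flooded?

After flooding the water column is d + s deep. Its weight must equal the weight of mantle displaced by the extra subsidence s: (d + s) ρ_w = s ρ_m.
s = d ρ_w / (ρ_m − ρ_w) = 2.36 km × 1.02/(3.32 − 1.02) = 1.05 km.

1.05 km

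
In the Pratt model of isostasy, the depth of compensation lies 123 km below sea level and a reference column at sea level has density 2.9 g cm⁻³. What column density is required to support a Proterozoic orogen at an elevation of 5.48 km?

Pratt balance: ρ_ref D = ρ (D + h).
ρ = ρ_ref D/(D + h) = 2.9 × 123 km/(123 km + 5.48 km) = 2.78 g cm⁻³.

2.78 g cm⁻³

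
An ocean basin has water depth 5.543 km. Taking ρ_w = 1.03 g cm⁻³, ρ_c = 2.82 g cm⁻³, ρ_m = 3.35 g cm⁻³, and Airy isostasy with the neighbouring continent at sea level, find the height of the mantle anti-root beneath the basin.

By Archimedes' principle applied to the lithosphere: replacing crust with seawater at the top is compensated by replacing crust with mantle at the base: d (ρ_c − ρ_w) = a (ρ_m − ρ_c).
a = d (ρ_c − ρ_w)/(ρ_m − ρ_c) = 5.543 km × 1.79/0.53 = 18.7 km.

18.7 km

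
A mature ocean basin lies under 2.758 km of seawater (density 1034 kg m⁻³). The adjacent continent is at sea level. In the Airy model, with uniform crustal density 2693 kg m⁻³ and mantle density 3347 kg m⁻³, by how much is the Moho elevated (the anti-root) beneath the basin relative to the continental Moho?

7 km

Isostatic balance requires: replacing crust with seawater at the top is compensated by replacing crust with mantle at the base: d (ρ_c − ρ_w) = a (ρ_m − ρ_c).
a = d (ρ_c − ρ_w)/(ρ_m − ρ_c) = 2.758 km × 1659/654 = 7 km.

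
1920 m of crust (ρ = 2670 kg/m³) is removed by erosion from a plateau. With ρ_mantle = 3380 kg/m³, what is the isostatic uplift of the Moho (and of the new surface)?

1520 m

Unloading: uplift u = e ρ_c/ρ_m = 1920 m × 2670/3380 = 1520 m.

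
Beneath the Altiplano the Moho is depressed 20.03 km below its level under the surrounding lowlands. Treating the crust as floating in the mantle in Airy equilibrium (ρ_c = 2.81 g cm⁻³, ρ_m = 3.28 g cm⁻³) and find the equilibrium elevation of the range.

Balancing pressure at the compensation depth: ρ_c h = (ρ_m − ρ_c) r.
h = r (ρ_m − ρ_c) / ρ_c = 20.03 km × (3.28 − 2.81) / 2.81 = 3.35 km.

3.35 km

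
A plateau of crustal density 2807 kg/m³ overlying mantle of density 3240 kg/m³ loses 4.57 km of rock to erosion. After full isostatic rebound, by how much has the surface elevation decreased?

Rebound u = e ρ_c/ρ_m = 4.57 km × 2807/3240 = 3.959 km.
Net surface drop = e − u = 4.57 km − 3.959 km = e (ρ_m − ρ_c)/ρ_m = 0.611 km.

0.611 km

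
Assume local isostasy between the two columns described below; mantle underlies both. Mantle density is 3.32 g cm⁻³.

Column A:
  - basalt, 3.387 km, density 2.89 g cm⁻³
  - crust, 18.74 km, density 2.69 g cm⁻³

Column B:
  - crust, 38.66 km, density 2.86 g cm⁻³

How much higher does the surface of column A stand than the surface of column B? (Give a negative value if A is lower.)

−1.36 km

For any compensation level in the mantle, the mantle terms cancel and isostasy reduces to e = (Σt_A − Σt_B) − (Σ(ρt)_A − Σ(ρt)_B) / ρ_m.
Σt_A = 22.127 km; Σt_B = 38.66 km; Σ(ρt)_A = 60.19903; Σ(ρt)_B = 110.5676 (in km·g cm⁻³).
e = (22.127 − 38.66) − (60.19903 − 110.5676) / 3.32 = −1.36 km.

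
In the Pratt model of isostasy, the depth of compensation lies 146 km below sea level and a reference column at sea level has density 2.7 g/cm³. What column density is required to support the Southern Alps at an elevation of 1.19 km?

Pratt balance: ρ_ref D = ρ (D + h).
ρ = ρ_ref D/(D + h) = 2.7 × 146 km/(146 km + 1.19 km) = 2.68 g/cm³.

2.68 g/cm³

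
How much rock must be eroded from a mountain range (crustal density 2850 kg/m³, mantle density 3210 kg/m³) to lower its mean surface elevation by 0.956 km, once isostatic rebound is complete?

8.52 km

Net drop Δ = e − u = e − e ρ_c/ρ_m = e (ρ_m − ρ_c)/ρ_m.
e = Δ ρ_m/(ρ_m − ρ_c) = 0.956 km × 3210/360 = 8.52 km.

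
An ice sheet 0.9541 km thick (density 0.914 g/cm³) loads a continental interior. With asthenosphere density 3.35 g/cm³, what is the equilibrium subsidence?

0.26 km

In Airy isostatic equilibrium: the ice load ρ_ice t is balanced by mantle displaced below, ρ_m s.
s = t ρ_ice / ρ_m = 0.9541 km × 0.914/3.35 = 0.26 km.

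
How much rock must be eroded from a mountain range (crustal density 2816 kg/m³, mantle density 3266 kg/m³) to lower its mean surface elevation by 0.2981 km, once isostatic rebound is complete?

2.16 km

Net drop Δ = e − u = e − e ρ_c/ρ_m = e (ρ_m − ρ_c)/ρ_m.
e = Δ ρ_m/(ρ_m − ρ_c) = 0.2981 km × 3266/450 = 2.16 km.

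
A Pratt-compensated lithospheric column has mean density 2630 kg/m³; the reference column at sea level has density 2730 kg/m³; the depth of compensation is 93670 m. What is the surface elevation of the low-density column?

3560 m

ρ_ref D = ρ (D + h) → h = D (ρ_ref − ρ)/ρ.
h = 93670 m × (2730 − 2630)/2630 = 3560 m.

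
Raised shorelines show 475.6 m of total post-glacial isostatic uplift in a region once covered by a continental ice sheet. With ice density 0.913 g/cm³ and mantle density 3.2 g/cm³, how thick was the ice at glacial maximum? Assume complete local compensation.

1670 m

u = t ρ_ice/ρ_m → t = u ρ_m/ρ_ice = 475.6 m × 3.2/0.913 = 1670 m.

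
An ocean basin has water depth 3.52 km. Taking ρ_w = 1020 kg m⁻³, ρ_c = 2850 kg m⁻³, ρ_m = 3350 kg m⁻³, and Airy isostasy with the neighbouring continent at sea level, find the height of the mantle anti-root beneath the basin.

For local isostatic compensation: replacing crust with seawater at the top is compensated by replacing crust with mantle at the base: d (ρ_c − ρ_w) = a (ρ_m − ρ_c).
a = d (ρ_c − ρ_w)/(ρ_m − ρ_c) = 3.52 km × 1830/500 = 12.9 km.

12.9 km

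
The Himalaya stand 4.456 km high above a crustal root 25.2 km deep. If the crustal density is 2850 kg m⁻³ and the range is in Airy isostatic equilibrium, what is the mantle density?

Airy balance: ρ_c h = (ρ_m − ρ_c) r → ρ_m = ρ_c (1 + h/r).
ρ_m = 2850 × (1 + 4.456 km/25.2 km) = 3350 kg m⁻³.

3350 kg m⁻³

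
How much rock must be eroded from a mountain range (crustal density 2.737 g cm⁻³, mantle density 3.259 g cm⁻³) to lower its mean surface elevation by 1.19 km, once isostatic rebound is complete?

7.43 km

Net drop Δ = e − u = e − e ρ_c/ρ_m = e (ρ_m − ρ_c)/ρ_m.
e = Δ ρ_m/(ρ_m − ρ_c) = 1.19 km × 3.259/0.522 = 7.43 km.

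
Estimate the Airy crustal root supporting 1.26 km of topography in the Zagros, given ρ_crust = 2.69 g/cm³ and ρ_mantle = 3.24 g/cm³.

For local isostatic compensation: the weight of the topography is balanced by the buoyancy of the root, ρ_c h = (ρ_m − ρ_c) r.
r = h · ρ_c / (ρ_m − ρ_c) = 1.26 km × 2.69 / (3.24 − 2.69) = 6.16 km.

6.16 km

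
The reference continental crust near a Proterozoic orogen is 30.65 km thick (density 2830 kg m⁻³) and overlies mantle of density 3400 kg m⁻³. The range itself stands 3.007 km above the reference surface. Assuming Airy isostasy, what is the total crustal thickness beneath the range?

48.6 km

Root depth r = h ρ_c / (ρ_m − ρ_c) = 3.007 km × 2830 / 570 = 14.93 km.
Total thickness = T + h + r = 30.65 km + 3.007 km + 14.93 km = 48.6 km.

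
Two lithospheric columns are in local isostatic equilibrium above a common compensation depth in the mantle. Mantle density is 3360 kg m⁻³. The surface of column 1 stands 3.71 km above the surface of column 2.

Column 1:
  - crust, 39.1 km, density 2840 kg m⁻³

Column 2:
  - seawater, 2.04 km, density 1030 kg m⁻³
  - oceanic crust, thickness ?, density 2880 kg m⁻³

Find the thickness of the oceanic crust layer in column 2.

6.49 km

Take the compensation level at the base of the deeper column (depth z_c below the surface of column 1) and equate Σ ρ_i t_i down to z_c; mantle fills any gap and the z_c terms cancel.
Column 1: 39.1×2840 + (z_c − 39.1)×3360
Column 2: 3.71×0 + 2.04×1030 + x×2880 + (z_c − 3.71 − 2.04 − x)×3360
The z_c×3360 term appears on both sides and cancels. Collect the known terms of each column as K = Σ(ρt)_known − 3360 × (depth of known layers): K_1 = 111044 − 3360×39.1 = −20332; K_2 = 2101.2 − 3360×(3.71 + 2.04) = −17218.8.
Balance: K_1 = K_2 − x×(3360 − 2880), so x = (K_2 − K_1)/(3360 − 2880) = 3113.2/480 = 6.49 km.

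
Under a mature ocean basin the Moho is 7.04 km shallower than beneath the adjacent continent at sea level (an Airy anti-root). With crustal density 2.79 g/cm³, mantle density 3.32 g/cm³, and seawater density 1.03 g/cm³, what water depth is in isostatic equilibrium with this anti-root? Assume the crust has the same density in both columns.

Replacing a thickness d of crust by seawater at the top must be balanced by replacing crust with mantle at the base: d (ρ_c − ρ_w) = a (ρ_m − ρ_c).
d = a (ρ_m − ρ_c)/(ρ_c − ρ_w) = 7.04 km × 0.53/1.76 = 2.12 km.

2.12 km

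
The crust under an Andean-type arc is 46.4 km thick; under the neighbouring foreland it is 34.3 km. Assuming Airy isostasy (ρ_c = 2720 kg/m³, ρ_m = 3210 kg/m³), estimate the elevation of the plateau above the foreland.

Excess crust Δ = 46.4 km − 34.3 km = 12.1 km, split between elevation h and root r with h + r = Δ.
Airy balance ρ_c h = (ρ_m − ρ_c) r gives r = h ρ_c/(ρ_m − ρ_c), so h (1 + ρ_c/(ρ_m − ρ_c)) = Δ, i.e. h = Δ (ρ_m − ρ_c)/ρ_m.
h = 12.1 km × 490/3210 = 1.85 km.

1.85 km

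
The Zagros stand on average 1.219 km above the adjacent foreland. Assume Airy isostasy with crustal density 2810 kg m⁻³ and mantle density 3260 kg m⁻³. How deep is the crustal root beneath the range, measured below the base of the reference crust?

For local isostatic compensation: the weight of the topography is balanced by the buoyancy of the root, ρ_c h = (ρ_m − ρ_c) r.
r = h · ρ_c / (ρ_m − ρ_c) = 1.219 km × 2810 / (3260 − 2810) = 7.61 km.

7.61 km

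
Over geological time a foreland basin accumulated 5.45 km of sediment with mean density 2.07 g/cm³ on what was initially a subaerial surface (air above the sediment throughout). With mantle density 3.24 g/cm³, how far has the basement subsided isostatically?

3.48 km

Subaerial load: s = t ρ_sed / ρ_m = 5.45 km × 2.07/3.24 = 3.48 km.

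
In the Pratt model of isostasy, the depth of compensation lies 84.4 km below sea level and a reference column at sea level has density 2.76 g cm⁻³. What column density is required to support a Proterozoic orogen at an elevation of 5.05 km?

Pratt balance: ρ_ref D = ρ (D + h).
ρ = ρ_ref D/(D + h) = 2.76 × 84.4 km/(84.4 km + 5.05 km) = 2.6 g cm⁻³.

2.6 g cm⁻³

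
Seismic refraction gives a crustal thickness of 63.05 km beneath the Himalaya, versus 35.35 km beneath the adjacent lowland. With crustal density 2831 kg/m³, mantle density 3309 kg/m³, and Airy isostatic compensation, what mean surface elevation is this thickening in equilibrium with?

Excess crust Δ = 63.05 km − 35.35 km = 27.7 km, split between elevation h and root r with h + r = Δ.
Airy balance ρ_c h = (ρ_m − ρ_c) r gives r = h ρ_c/(ρ_m − ρ_c), so h (1 + ρ_c/(ρ_m − ρ_c)) = Δ, i.e. h = Δ (ρ_m − ρ_c)/ρ_m.
h = 27.7 km × 478/3309 = 4 km.

4 km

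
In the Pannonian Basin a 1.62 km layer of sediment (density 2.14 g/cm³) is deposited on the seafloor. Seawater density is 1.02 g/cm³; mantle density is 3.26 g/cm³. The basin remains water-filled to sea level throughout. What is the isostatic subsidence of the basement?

Submarine loading: the sediment displaces seawater, and the subsidence is in turn flooded, so s (ρ_m − ρ_w) = t (ρ_sed − ρ_w).
s = 1.62 km × (2.14 − 1.02) / (3.26 − 1.02) = 0.81 km.

0.81 km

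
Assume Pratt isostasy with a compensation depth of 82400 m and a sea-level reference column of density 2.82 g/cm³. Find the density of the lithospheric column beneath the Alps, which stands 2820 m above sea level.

2.73 g/cm³

Pratt balance: ρ_ref D = ρ (D + h).
ρ = ρ_ref D/(D + h) = 2.82 × 82400 m/(82400 m + 2820 m) = 2.73 g/cm³.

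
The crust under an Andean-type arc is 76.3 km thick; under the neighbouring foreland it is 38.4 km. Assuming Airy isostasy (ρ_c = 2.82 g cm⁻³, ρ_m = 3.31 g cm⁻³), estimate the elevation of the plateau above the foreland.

5.61 km

Excess crust Δ = 76.3 km − 38.4 km = 37.9 km, split between elevation h and root r with h + r = Δ.
Airy balance ρ_c h = (ρ_m − ρ_c) r gives r = h ρ_c/(ρ_m − ρ_c), so h (1 + ρ_c/(ρ_m − ρ_c)) = Δ, i.e. h = Δ (ρ_m − ρ_c)/ρ_m.
h = 37.9 km × 0.49/3.31 = 5.61 km.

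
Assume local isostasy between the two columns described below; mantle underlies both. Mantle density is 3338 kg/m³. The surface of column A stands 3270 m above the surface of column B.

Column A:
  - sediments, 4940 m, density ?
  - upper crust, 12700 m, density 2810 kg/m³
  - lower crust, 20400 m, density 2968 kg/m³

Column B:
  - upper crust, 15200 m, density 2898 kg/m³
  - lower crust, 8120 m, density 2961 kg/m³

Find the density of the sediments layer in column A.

Take the compensation level at the base of the deeper column (depth z_c below the surface of column A) and equate Σ ρ_i t_i down to z_c; mantle fills any gap and the z_c terms cancel.
Column A: 4940×ρ + 12700×2810 + 20400×2968 + (z_c − 38040)×3338
Column B: 3270×0 + 15200×2898 + 8120×2961 + (z_c − 3270 − 23320)×3338
The z_c×3338 term appears on both sides and cancels. Collect the known terms of each column as K = Σ(ρt)_known − 3338 × (depth of known layers): K_A = 96234200 − 3338×38040 = −30743320; K_B = 68092920 − 3338×(3270 + 23320) = −20664500.
Balance: K_A + 4940×ρ = K_B, so ρ = (K_B − K_A)/4940 = 10078800/4940 = 2040 kg/m³.

2040 kg/m³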